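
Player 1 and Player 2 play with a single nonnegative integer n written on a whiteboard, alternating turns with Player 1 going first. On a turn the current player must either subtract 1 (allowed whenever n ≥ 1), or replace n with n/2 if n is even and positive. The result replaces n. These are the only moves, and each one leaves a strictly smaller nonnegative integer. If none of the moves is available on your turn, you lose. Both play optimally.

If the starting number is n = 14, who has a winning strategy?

Player 1 wins.

Compute win/loss labels from the base case upward. A position with no move is L. Any other position is W if it can reach an L in one move, else L.
n=0: no move → L
n=1: →0(L), so W
n=2: →1(W) only, which is W, so L
n=3: →2(L), so W
n=4: →2(L), so W
n=5: →4(W) only, which is W, so L
n=6: →5(L), so W
n=7: →6(W) only, which is W, so L
n=8: →7(L), so W
n=9: →8(W) only, which is W, so L
n=10: →5(L), so W
n=11: →10(W) only, which is W, so L
n=12: →11(L), so W
n=13: →12(W) only, which is W, so L
n=14: →7(L), so W
From 14 Player 1 can move to 7, reaching an L position.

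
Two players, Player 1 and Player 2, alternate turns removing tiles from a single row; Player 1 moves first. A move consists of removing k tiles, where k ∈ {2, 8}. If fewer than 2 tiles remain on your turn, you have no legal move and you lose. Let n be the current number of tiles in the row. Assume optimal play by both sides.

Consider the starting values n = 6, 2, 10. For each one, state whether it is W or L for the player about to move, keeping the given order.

Label each position W (a win for the player to move) or L (a loss). A position with no legal move is L; any other position is W exactly when some move reaches an L, and L when every move reaches a W.
n=0: no move → L
n=1: no move → L
n=2: W (go to 0, an L position)
n=3: W (go to 1, an L position)
n=4: L (sole option 2(W) is W)
n=5: L (sole option 3(W) is W)
n=6: W (go to 4, an L position)
n=7: W (go to 5, an L position)
n=8: W (go to 0, an L position)
n=9: W (go to 1, an L position)
n=10: L (options 8(W), 2(W) are all W)

6: W, 2: W, 10: L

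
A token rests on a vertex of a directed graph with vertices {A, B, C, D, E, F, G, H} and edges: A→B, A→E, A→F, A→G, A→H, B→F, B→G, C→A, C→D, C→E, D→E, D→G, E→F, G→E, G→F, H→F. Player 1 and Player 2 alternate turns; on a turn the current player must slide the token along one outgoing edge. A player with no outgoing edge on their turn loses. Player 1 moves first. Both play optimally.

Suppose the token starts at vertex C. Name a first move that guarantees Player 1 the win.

Move to D.

Compute win/loss labels from the base case upward. A position with no move is L. Any other position is W if it can reach an L in one move, else L.
Every edge goes from a vertex to one that appears earlier in the order F, E, H, G, D, B, A, C, so processing vertices in that order labels each vertex after all of its successors.
F: no outgoing edge → L
E: W (go to F, an L position)
H: W (go to F, an L position)
G: W (go to F, an L position)
D: L (options G(W), E(W) are all W)
B: W (go to F, an L position)
A: W (go to F, an L position)
C: W (go to D, an L position)
From C, the L positions reachable in one move are: D.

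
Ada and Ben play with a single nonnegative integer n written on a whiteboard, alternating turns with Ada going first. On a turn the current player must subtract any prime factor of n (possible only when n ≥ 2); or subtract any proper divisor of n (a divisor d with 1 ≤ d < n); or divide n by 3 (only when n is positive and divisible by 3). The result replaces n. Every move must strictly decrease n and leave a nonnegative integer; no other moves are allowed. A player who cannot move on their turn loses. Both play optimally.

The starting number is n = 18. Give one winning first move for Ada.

Label each position W (a win for the player to move) or L (a loss). A position with no legal move is L; any other position is W exactly when some move reaches an L, and L when every move reaches a W.
n=0: no move → L
n=1: no move → L
n=2: W (go to 0, an L position)
n=3: W (go to 0, an L position)
n=4: L (options 2(W), 3(W) are all W)
n=5: W (go to 0, an L position)
n=6: W (go to 4, an L position)
n=7: W (go to 0, an L position)
n=8: W (go to 4, an L position)
n=9: L (options 3(W), 6(W), 8(W) are all W)
n=10: W (go to 9, an L position)
n=11: W (go to 0, an L position)
n=12: W (go to 4, an L position)
n=13: W (go to 0, an L position)
n=14: L (options 7(W), 12(W), 13(W) are all W)
n=15: W (go to 14, an L position)
n=16: W (go to 14, an L position)
n=17: W (go to 0, an L position)
n=18: W (go to 9, an L position)
From 18, the L positions reachable in one move are: 9.

Move to 9.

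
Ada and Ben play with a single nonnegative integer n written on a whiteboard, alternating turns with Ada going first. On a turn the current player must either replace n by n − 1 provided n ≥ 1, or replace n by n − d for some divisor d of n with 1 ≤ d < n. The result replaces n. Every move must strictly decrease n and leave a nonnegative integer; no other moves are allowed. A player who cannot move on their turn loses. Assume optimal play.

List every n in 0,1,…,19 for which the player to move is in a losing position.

0, 2, 5, 7, 9, 11, 13, 15, 17, 19

Compute win/loss labels from the base case upward. A position with no move is L. Any other position is W if it can reach an L in one move, else L.
n=0: no move → L
n=1: W (go to 0, an L position)
n=2: L (sole option 1(W) is W)
n=3: W (go to 2, an L position)
n=4: W (go to 2, an L position)
n=5: L (sole option 4(W) is W)
n=6: W (go to 5, an L position)
n=7: L (sole option 6(W) is W)
n=8: W (go to 7, an L position)
n=9: L (options 6(W), 8(W) are all W)
n=10: W (go to 5, an L position)
n=11: L (sole option 10(W) is W)
n=12: W (go to 9, an L position)
n=13: L (sole option 12(W) is W)
n=14: W (go to 7, an L position)
n=15: L (options 10(W), 12(W), 14(W) are all W)
n=16: W (go to 15, an L position)
n=17: L (sole option 16(W) is W)
n=18: W (go to 9, an L position)
n=19: L (sole option 18(W) is W)
The losing starting values of n are exactly the entries labelled L in this table (10 of them).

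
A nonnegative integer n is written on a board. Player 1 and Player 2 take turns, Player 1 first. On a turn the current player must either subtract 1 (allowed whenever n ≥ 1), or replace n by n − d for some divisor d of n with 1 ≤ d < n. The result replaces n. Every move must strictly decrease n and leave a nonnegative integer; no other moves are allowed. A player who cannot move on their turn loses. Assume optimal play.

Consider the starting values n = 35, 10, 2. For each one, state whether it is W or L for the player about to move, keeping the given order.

Label each position W (a win for the player to move) or L (a loss). A position with no legal move is L; any other position is W exactly when some move reaches an L, and L when every move reaches a W.
n=0: no move → L
n=1: W (go to 0, an L position)
n=2: L (sole option 1(W) is W)
n=3: W (go to 2, an L position)
n=4: W (go to 2, an L position)
n=5: L (sole option 4(W) is W)
n=6: W (go to 5, an L position)
n=7: L (sole option 6(W) is W)
n=8: W (go to 7, an L position)
n=9: L (options 6(W), 8(W) are all W)
n=10: W (go to 5, an L position)
n=11: L (sole option 10(W) is W)
n=12: W (go to 9, an L position)
n=13: L (sole option 12(W) is W)
n=14: W (go to 7, an L position)
n=15: L (options 10(W), 12(W), 14(W) are all W)
n=16: W (go to 15, an L position)
n=17: L (sole option 16(W) is W)
n=18: W (go to 9, an L position)
n=19: L (sole option 18(W) is W)
n=20: W (go to 15, an L position)
n=21: L (options 14(W), 18(W), 20(W) are all W)
n=22: W (go to 11, an L position)
n=23: L (sole option 22(W) is W)
n=24: W (go to 21, an L position)
n=25: L (options 20(W), 24(W) are all W)
n=26: W (go to 13, an L position)
n=27: L (options 18(W), 24(W), 26(W) are all W)
n=28: W (go to 21, an L position)
n=29: L (sole option 28(W) is W)
n=30: W (go to 15, an L position)
n=31: L (sole option 30(W) is W)
n=32: W (go to 31, an L position)
n=33: L (options 22(W), 30(W), 32(W) are all W)
n=34: W (go to 17, an L position)
n=35: L (options 28(W), 30(W), 34(W) are all W)

35: L, 10: W, 2: L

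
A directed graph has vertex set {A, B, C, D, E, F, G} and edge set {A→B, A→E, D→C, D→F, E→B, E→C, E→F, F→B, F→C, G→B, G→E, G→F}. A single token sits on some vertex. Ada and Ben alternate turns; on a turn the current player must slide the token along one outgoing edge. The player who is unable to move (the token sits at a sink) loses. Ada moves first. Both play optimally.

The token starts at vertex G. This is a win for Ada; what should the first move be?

Move to B.

Use the standard recursion: the mover loses at a terminal position; elsewhere, the mover wins exactly when some move hands the opponent an L position.
Every edge goes from a vertex to one that appears earlier in the order C, B, F, E, G, D, A, so processing vertices in that order labels each vertex after all of its successors.
C: no outgoing edge → L
B: no outgoing edge → L
F: reaches L-position B → W
E: reaches L-position B → W
G: reaches L-position B → W
D: reaches L-position C → W
A: reaches L-position B → W
From G, the L positions reachable in one move are: B.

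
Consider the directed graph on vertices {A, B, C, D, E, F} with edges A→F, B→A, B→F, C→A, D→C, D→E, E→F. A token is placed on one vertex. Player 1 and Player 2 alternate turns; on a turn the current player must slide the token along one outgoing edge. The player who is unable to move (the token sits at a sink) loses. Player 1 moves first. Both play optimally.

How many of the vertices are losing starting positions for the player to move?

2

Compute win/loss labels from the base case upward. A position with no move is L. Any other position is W if it can reach an L in one move, else L.
Every edge goes from a vertex to one that appears earlier in the order F, A, E, C, B, D, so processing vertices in that order labels each vertex after all of its successors.
F: no outgoing edge → L
A: can move to F, which is L ⇒ W
E: can move to F, which is L ⇒ W
C: the only move is to A(W), a W ⇒ L
B: can move to F, which is L ⇒ W
D: can move to C, which is L ⇒ W
The L vertices are C, F; that is 2 in all.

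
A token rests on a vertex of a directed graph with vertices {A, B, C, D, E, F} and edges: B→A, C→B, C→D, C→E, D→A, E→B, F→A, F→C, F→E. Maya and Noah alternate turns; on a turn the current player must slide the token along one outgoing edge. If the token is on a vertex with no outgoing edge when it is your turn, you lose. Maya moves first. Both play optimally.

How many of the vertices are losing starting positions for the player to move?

2

Classify positions by backward induction: terminal positions (no move available) are L. From any other position, the mover wins iff some move reaches an L.
Every edge goes from a vertex to one that appears earlier in the order A, B, D, E, C, F, so processing vertices in that order labels each vertex after all of its successors.
A: no outgoing edge → L
B: W (go to A, an L position)
D: W (go to A, an L position)
E: L (sole option B(W) is W)
C: W (go to E, an L position)
F: W (go to E, an L position)
The L vertices are A, E; that is 2 in all.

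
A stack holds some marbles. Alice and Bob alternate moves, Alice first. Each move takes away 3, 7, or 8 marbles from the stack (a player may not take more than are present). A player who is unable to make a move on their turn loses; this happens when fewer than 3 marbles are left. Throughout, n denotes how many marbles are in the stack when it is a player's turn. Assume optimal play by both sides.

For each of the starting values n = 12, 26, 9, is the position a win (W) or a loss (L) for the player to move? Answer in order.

12: L, 26: L, 9: W

Classify positions by backward induction: terminal positions (no move available) are L. From any other position, the mover wins iff some move reaches an L.
n=0: no move → L
n=1: no move → L
n=2: no move → L
n=3: →0(L), so W
n=4: →1(L), so W
n=5: →2(L), so W
n=6: →3(W) only, which is W, so L
n=7: →0(L), so W
n=8: →1(L), so W
n=9: →6(L), so W
n=10: →2(L), so W
n=11: →8(W), 4(W), 3(W) — all W, so L
n=12: →9(W), 5(W), 4(W) — all W, so L
n=13: →6(L), so W
n=14: →11(L), so W
n=15: →12(L), so W
n=16: →13(W), 9(W), 8(W) — all W, so L
n=17: →14(W), 10(W), 9(W) — all W, so L
n=18: →11(L), so W
n=19: →16(L), so W
n=20: →17(L), so W
n=21: →18(W), 14(W), 13(W) — all W, so L
n=22: →19(W), 15(W), 14(W) — all W, so L
n=23: →16(L), so W
n=24: →21(L), so W
n=25: →22(L), so W
n=26: →23(W), 19(W), 18(W) — all W, so L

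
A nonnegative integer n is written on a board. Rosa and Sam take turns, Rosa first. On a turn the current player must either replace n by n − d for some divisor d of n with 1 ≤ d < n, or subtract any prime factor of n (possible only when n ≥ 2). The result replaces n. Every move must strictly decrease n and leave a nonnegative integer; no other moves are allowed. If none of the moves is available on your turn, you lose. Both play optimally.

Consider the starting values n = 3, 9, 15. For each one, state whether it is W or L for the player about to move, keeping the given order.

Classify positions by backward induction: terminal positions (no move available) are L. From any other position, the mover wins iff some move reaches an L.
n=0: no move → L
n=1: no move → L
n=2: →0(L), so W
n=3: →0(L), so W
n=4: →2(W), 3(W) — all W, so L
n=5: →0(L), so W
n=6: →4(L), so W
n=7: →0(L), so W
n=8: →4(L), so W
n=9: →6(W), 8(W) — all W, so L
n=10: →9(L), so W
n=11: →0(L), so W
n=12: →9(L), so W
n=13: →0(L), so W
n=14: →7(W), 12(W), 13(W) — all W, so L
n=15: →14(L), so W

3: W, 9: L, 15: W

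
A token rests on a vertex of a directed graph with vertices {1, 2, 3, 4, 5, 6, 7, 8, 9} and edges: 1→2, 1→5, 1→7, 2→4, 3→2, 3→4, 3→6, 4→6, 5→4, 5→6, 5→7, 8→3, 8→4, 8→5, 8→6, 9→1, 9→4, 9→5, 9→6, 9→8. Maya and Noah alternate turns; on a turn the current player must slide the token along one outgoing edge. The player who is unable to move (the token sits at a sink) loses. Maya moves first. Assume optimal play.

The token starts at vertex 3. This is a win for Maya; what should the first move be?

Compute win/loss labels from the base case upward. A position with no move is L. Any other position is W if it can reach an L in one move, else L.
Every edge goes from a vertex to one that appears earlier in the order 7, 6, 4, 2, 3, 5, 8, 1, 9, so processing vertices in that order labels each vertex after all of its successors.
7: no outgoing edge → L
6: no outgoing edge → L
4: W (go to 6, an L position)
2: L (sole option 4(W) is W)
3: W (go to 2, an L position)
5: W (go to 6, an L position)
8: W (go to 6, an L position)
1: W (go to 2, an L position)
9: W (go to 6, an L position)
From 3, the L positions reachable in one move are: 2, 6. Any move reaching one of these is winning.

Move to 2.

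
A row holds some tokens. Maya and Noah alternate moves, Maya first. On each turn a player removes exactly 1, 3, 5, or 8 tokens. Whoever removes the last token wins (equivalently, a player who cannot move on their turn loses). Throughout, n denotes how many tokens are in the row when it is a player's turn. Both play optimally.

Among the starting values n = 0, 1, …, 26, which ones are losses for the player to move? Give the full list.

0, 2, 4, 6, 13, 15, 17, 19, 26

Classify positions by backward induction: terminal positions (no move available) are L. From any other position, the mover wins iff some move reaches an L.
n=0: no move → L
n=1: W (go to 0, an L position)
n=2: L (sole option 1(W) is W)
n=3: W (go to 2, an L position)
n=4: L (options 3(W), 1(W) are all W)
n=5: W (go to 4, an L position)
n=6: L (options 5(W), 3(W), 1(W) are all W)
n=7: W (go to 6, an L position)
n=8: W (go to 0, an L position)
n=9: W (go to 6, an L position)
n=10: W (go to 2, an L position)
n=11: W (go to 6, an L position)
n=12: W (go to 4, an L position)
n=13: L (options 12(W), 10(W), 8(W), 5(W) are all W)
n=14: W (go to 13, an L position)
n=15: L (options 14(W), 12(W), 10(W), 7(W) are all W)
n=16: W (go to 15, an L position)
n=17: L (options 16(W), 14(W), 12(W), 9(W) are all W)
n=18: W (go to 17, an L position)
n=19: L (options 18(W), 16(W), 14(W), 11(W) are all W)
n=20: W (go to 19, an L position)
n=21: W (go to 13, an L position)
n=22: W (go to 19, an L position)
n=23: W (go to 15, an L position)
n=24: W (go to 19, an L position)
n=25: W (go to 17, an L position)
n=26: L (options 25(W), 23(W), 21(W), 18(W) are all W)
Reading off the rows marked L gives the requested list; there are 9 such values of n.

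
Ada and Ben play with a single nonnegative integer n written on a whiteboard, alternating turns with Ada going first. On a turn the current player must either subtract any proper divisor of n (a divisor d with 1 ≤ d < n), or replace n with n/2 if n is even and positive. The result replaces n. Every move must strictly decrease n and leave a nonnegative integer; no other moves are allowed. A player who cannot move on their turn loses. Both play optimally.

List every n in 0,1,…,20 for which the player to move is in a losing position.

Work bottom-up. With no move the player to move loses. Otherwise the position is W if at least one move leads to an L position for the opponent, and L if every move leads to a W.
n=0: no move → L
n=1: no move → L
n=2: →1(L), so W
n=3: →2(W) only, which is W, so L
n=4: →3(L), so W
n=5: →4(W) only, which is W, so L
n=6: →3(L), so W
n=7: →6(W) only, which is W, so L
n=8: →7(L), so W
n=9: →6(W), 8(W) — all W, so L
n=10: →5(L), so W
n=11: →10(W) only, which is W, so L
n=12: →9(L), so W
n=13: →12(W) only, which is W, so L
n=14: →7(L), so W
n=15: →10(W), 12(W), 14(W) — all W, so L
n=16: →15(L), so W
n=17: →16(W) only, which is W, so L
n=18: →9(L), so W
n=19: →18(W) only, which is W, so L
n=20: →15(L), so W
The losing starting values of n are exactly the entries labelled L in this table (11 of them).

0, 1, 3, 5, 7, 9, 11, 13, 15, 17, 19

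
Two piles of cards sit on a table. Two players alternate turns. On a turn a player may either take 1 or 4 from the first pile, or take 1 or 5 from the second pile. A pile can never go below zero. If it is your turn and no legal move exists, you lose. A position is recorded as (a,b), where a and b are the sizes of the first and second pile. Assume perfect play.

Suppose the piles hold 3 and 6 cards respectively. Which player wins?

The first player wins.

Use the standard recursion: the mover loses at a terminal position; elsewhere, the mover wins exactly when some move hands the opponent an L position.
No move ever increases a pile, so every position that can arise here has a ≤ 3 and b ≤ 6; it is enough to label the cells with 0 ≤ a ≤ 3 and 0 ≤ b ≤ 6.
Every move lowers a or b (never raises either), so fill the grid row by row in increasing a, and left to right within a row: each cell's successors are then already labelled.
      b=0  b=1  b=2  b=3  b=4  b=5  b=6
a=0:    L    W    L    W    L    W    L
a=1:    W    L    W    L    W    L    W
a=2:    L    W    L    W    L    W    L
a=3:    W    L    W    L    W    L    W
Cells with no legal move (terminal, hence L): (0,0).
The remaining L cells, each justified by listing all of its moves:
(0,2): L (sole option (0,1)(W) is W)
(0,4): L (sole option (0,3)(W) is W)
(0,6): L (options (0,5)(W), (0,1)(W) are all W)
(1,1): L (options (0,1)(W), (1,0)(W) are all W)
(1,3): L (options (0,3)(W), (1,2)(W) are all W)
(1,5): L (options (0,5)(W), (1,4)(W), (1,0)(W) are all W)
(2,0): L (sole option (1,0)(W) is W)
(2,2): L (options (1,2)(W), (2,1)(W) are all W)
(2,4): L (options (1,4)(W), (2,3)(W) are all W)
(2,6): L (options (1,6)(W), (2,5)(W), (2,1)(W) are all W)
(3,1): L (options (2,1)(W), (3,0)(W) are all W)
(3,3): L (options (2,3)(W), (3,2)(W) are all W)
(3,5): L (options (2,5)(W), (3,4)(W), (3,0)(W) are all W)
Every other cell has at least one move into one of the L cells above, so it is W.
From (3,6) the player to move can move to (2,6), reaching an L position.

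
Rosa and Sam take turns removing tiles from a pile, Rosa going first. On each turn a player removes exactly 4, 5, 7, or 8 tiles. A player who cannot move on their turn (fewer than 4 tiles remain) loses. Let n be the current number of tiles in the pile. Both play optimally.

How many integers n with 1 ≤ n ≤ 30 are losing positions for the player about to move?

Use the standard recursion: the mover loses at a terminal position; elsewhere, the mover wins exactly when some move hands the opponent an L position.
n=0: no move → L
n=1: no move → L
n=2: no move → L
n=3: no move → L
n=4: W (go to 0, an L position)
n=5: W (go to 1, an L position)
n=6: W (go to 2, an L position)
n=7: W (go to 3, an L position)
n=8: W (go to 3, an L position)
n=9: W (go to 2, an L position)
n=10: W (go to 3, an L position)
n=11: W (go to 3, an L position)
n=12: L (options 8(W), 7(W), 5(W), 4(W) are all W)
n=13: L (options 9(W), 8(W), 6(W), 5(W) are all W)
n=14: L (options 10(W), 9(W), 7(W), 6(W) are all W)
n=15: L (options 11(W), 10(W), 8(W), 7(W) are all W)
n=16: W (go to 12, an L position)
n=17: W (go to 13, an L position)
n=18: W (go to 14, an L position)
n=19: W (go to 15, an L position)
n=20: W (go to 15, an L position)
n=21: W (go to 14, an L position)
n=22: W (go to 15, an L position)
n=23: W (go to 15, an L position)
n=24: L (options 20(W), 19(W), 17(W), 16(W) are all W)
n=25: L (options 21(W), 20(W), 18(W), 17(W) are all W)
n=26: L (options 22(W), 21(W), 19(W), 18(W) are all W)
n=27: L (options 23(W), 22(W), 20(W), 19(W) are all W)
n=28: W (go to 24, an L position)
n=29: W (go to 25, an L position)
n=30: W (go to 26, an L position)
L entries with 1 ≤ n ≤ 30 (n=0 is outside the asked range and is not counted): n = 1, 2, 3, 12, 13, 14, 15, 24, 25, 26, 27; that makes 11.

11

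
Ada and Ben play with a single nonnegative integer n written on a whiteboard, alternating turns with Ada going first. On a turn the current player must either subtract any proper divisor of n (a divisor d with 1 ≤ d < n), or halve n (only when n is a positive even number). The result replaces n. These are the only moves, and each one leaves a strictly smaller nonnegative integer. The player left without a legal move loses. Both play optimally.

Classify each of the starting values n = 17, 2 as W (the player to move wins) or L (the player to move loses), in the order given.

17: L, 2: W

Positions with no move are L. A position that does have a move is losing for the player to move precisely when every available move leads to a winning position for the opponent. Fill in the labels:
n=0: no move → L
n=1: no move → L
n=2: reaches L-position 1 → W
n=3: only reaches 2(W), which is W → L
n=4: reaches L-position 3 → W
n=5: only reaches 4(W), which is W → L
n=6: reaches L-position 3 → W
n=7: only reaches 6(W), which is W → L
n=8: reaches L-position 7 → W
n=9: only reaches 6(W), 8(W), all W → L
n=10: reaches L-position 5 → W
n=11: only reaches 10(W), which is W → L
n=12: reaches L-position 9 → W
n=13: only reaches 12(W), which is W → L
n=14: reaches L-position 7 → W
n=15: only reaches 10(W), 12(W), 14(W), all W → L
n=16: reaches L-position 15 → W
n=17: only reaches 16(W), which is W → L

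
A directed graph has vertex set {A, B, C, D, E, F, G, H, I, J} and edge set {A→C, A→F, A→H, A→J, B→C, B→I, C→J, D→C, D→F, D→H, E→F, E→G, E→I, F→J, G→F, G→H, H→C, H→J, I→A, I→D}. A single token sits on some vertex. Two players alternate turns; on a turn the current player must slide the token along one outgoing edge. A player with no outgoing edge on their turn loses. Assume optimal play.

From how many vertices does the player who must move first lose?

4

Compute win/loss labels from the base case upward. A position with no move is L. Any other position is W if it can reach an L in one move, else L.
Every edge goes from a vertex to one that appears earlier in the order J, C, H, F, A, D, G, I, E, B, so processing vertices in that order labels each vertex after all of its successors.
J: no outgoing edge → L
C: →J(L), so W
H: →J(L), so W
F: →J(L), so W
A: →J(L), so W
D: →F(W), H(W), C(W) — all W, so L
G: →F(W), H(W) — all W, so L
I: →D(L), so W
E: →G(L), so W
B: →I(W), C(W) — all W, so L
The L vertices are B, D, G, J; that is 4 in all.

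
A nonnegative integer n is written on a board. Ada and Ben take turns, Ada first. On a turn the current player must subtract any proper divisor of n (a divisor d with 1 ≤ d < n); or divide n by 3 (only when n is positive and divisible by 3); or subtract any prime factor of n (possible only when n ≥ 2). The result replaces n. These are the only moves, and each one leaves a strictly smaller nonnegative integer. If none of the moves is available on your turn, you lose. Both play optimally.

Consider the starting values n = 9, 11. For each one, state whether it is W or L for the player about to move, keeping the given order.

9: L, 11: W

Compute win/loss labels from the base case upward. A position with no move is L. Any other position is W if it can reach an L in one move, else L.
n=0: no move → L
n=1: no move → L
n=2: reaches L-position 0 → W
n=3: reaches L-position 0 → W
n=4: only reaches 2(W), 3(W), all W → L
n=5: reaches L-position 0 → W
n=6: reaches L-position 4 → W
n=7: reaches L-position 0 → W
n=8: reaches L-position 4 → W
n=9: only reaches 3(W), 6(W), 8(W), all W → L
n=10: reaches L-position 9 → W
n=11: reaches L-position 0 → W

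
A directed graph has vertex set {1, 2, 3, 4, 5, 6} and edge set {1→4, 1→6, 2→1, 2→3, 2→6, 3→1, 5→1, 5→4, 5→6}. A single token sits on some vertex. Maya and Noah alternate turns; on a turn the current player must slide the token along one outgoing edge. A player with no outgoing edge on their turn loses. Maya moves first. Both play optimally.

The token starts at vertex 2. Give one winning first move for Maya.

Use the standard recursion: the mover loses at a terminal position; elsewhere, the mover wins exactly when some move hands the opponent an L position.
Every edge goes from a vertex to one that appears earlier in the order 4, 6, 1, 3, 5, 2, so processing vertices in that order labels each vertex after all of its successors.
4: no outgoing edge → L
6: no outgoing edge → L
1: W (go to 6, an L position)
3: L (sole option 1(W) is W)
5: W (go to 6, an L position)
2: W (go to 3, an L position)
From 2, the L positions reachable in one move are: 3, 6. Any move reaching one of these is winning.

Move to 3.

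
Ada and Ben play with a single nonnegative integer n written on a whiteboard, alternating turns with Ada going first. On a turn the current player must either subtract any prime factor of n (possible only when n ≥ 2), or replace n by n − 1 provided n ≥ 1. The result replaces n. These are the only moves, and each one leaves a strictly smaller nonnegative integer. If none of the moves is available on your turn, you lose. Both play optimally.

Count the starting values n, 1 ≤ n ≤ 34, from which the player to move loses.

8

Positions with no move are L. A position that does have a move is losing for the player to move precisely when every available move leads to a winning position for the opponent. Fill in the labels:
n=0: no move → L
n=1: →0(L), so W
n=2: →0(L), so W
n=3: →0(L), so W
n=4: →2(W), 3(W) — all W, so L
n=5: →0(L), so W
n=6: →4(L), so W
n=7: →0(L), so W
n=8: →6(W), 7(W) — all W, so L
n=9: →8(L), so W
n=10: →8(L), so W
n=11: →0(L), so W
n=12: →9(W), 10(W), 11(W) — all W, so L
n=13: →0(L), so W
n=14: →12(L), so W
n=15: →12(L), so W
n=16: →14(W), 15(W) — all W, so L
n=17: →0(L), so W
n=18: →16(L), so W
n=19: →0(L), so W
n=20: →15(W), 18(W), 19(W) — all W, so L
n=21: →20(L), so W
n=22: →20(L), so W
n=23: →0(L), so W
n=24: →21(W), 22(W), 23(W) — all W, so L
n=25: →20(L), so W
n=26: →24(L), so W
n=27: →24(L), so W
n=28: →21(W), 26(W), 27(W) — all W, so L
n=29: →0(L), so W
n=30: →28(L), so W
n=31: →0(L), so W
n=32: →30(W), 31(W) — all W, so L
n=33: →32(L), so W
n=34: →32(L), so W
L entries with 1 ≤ n ≤ 34 (n=0 is outside the asked range and is not counted): n = 4, 8, 12, 16, 20, 24, 28, 32; that makes 8.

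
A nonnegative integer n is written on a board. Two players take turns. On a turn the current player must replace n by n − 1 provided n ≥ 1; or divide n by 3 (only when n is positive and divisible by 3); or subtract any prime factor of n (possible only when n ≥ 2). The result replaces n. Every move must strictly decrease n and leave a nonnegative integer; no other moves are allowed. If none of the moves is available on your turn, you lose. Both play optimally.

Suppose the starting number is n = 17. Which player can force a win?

The first player wins.

Label each position W (a win for the player to move) or L (a loss). A position with no legal move is L; any other position is W exactly when some move reaches an L, and L when every move reaches a W.
n=0: no move → L
n=1: W (go to 0, an L position)
n=2: W (go to 0, an L position)
n=3: W (go to 0, an L position)
n=4: L (options 2(W), 3(W) are all W)
n=5: W (go to 0, an L position)
n=6: W (go to 4, an L position)
n=7: W (go to 0, an L position)
n=8: L (options 6(W), 7(W) are all W)
n=9: W (go to 8, an L position)
n=10: W (go to 8, an L position)
n=11: W (go to 0, an L position)
n=12: W (go to 4, an L position)
n=13: W (go to 0, an L position)
n=14: L (options 7(W), 12(W), 13(W) are all W)
n=15: W (go to 14, an L position)
n=16: W (go to 14, an L position)
n=17: W (go to 0, an L position)
The starting position 17 is W: the player to move should move to 0, handing over an L position.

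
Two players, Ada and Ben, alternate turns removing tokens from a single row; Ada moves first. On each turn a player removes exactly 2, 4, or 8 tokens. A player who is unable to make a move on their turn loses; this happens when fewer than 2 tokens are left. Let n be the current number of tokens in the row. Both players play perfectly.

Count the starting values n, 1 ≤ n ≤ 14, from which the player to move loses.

Label each position W (a win for the player to move) or L (a loss). A position with no legal move is L; any other position is W exactly when some move reaches an L, and L when every move reaches a W.
n=0: no move → L
n=1: no move → L
n=2: reaches L-position 0 → W
n=3: reaches L-position 1 → W
n=4: reaches L-position 0 → W
n=5: reaches L-position 1 → W
n=6: only reaches 4(W), 2(W), all W → L
n=7: only reaches 5(W), 3(W), all W → L
n=8: reaches L-position 6 → W
n=9: reaches L-position 7 → W
n=10: reaches L-position 6 → W
n=11: reaches L-position 7 → W
n=12: only reaches 10(W), 8(W), 4(W), all W → L
n=13: only reaches 11(W), 9(W), 5(W), all W → L
n=14: reaches L-position 12 → W
L entries with 1 ≤ n ≤ 14 (n=0 is outside the asked range and is not counted): n = 1, 6, 7, 12, 13; that makes 5.

5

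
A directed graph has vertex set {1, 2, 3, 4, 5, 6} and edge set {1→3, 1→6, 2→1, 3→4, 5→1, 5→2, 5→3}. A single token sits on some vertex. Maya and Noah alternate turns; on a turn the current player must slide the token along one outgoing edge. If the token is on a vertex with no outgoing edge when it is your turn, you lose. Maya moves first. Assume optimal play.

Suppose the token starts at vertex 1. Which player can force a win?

Maya wins.

Work bottom-up. With no move the player to move loses. Otherwise the position is W if at least one move leads to an L position for the opponent, and L if every move leads to a W.
Every edge goes from a vertex to one that appears earlier in the order 4, 6, 3, 1, 2, 5, so processing vertices in that order labels each vertex after all of its successors.
4: no outgoing edge → L
6: no outgoing edge → L
3: can move to 4, which is L ⇒ W
1: can move to 6, which is L ⇒ W
2: the only move is to 1(W), a W ⇒ L
5: can move to 2, which is L ⇒ W
From 1 Maya can move to 6, reaching an L position.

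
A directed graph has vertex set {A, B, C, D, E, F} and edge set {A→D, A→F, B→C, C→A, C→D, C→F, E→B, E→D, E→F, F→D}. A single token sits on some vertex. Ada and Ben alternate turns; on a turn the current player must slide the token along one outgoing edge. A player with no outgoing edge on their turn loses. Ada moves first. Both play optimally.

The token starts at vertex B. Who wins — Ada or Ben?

Ben wins.

Classify positions by backward induction: terminal positions (no move available) are L. From any other position, the mover wins iff some move reaches an L.
Every edge goes from a vertex to one that appears earlier in the order D, F, A, C, B, E, so processing vertices in that order labels each vertex after all of its successors.
D: no outgoing edge → L
F: reaches L-position D → W
A: reaches L-position D → W
C: reaches L-position D → W
B: only reaches C(W), which is W → L
E: reaches L-position B → W
The starting position B is L: whatever Ada does, the opponent receives a W position.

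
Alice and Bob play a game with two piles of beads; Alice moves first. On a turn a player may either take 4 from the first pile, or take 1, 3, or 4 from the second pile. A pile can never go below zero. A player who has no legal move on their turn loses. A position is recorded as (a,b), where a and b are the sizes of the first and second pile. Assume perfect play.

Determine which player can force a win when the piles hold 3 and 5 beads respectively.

Alice wins.

Compute win/loss labels from the base case upward. A position with no move is L. Any other position is W if it can reach an L in one move, else L.
No move ever increases a pile, so every position that can arise here has a ≤ 3 and b ≤ 5; it is enough to label the cells with 0 ≤ a ≤ 3 and 0 ≤ b ≤ 5.
Every move lowers a or b (never raises either), so fill the grid row by row in increasing a, and left to right within a row: each cell's successors are then already labelled.
      b=0  b=1  b=2  b=3  b=4  b=5
a=0:    L    W    L    W    W    W
a=1:    L    W    L    W    W    W
a=2:    L    W    L    W    W    W
a=3:    L    W    L    W    W    W
Cells with no legal move (terminal, hence L): (0,0), (1,0), (2,0), (3,0).
The remaining L cells, each justified by listing all of its moves:
(0,2): only reaches (0,1)(W), which is W → L
(1,2): only reaches (1,1)(W), which is W → L
(2,2): only reaches (2,1)(W), which is W → L
(3,2): only reaches (3,1)(W), which is W → L
Every other cell has at least one move into one of the L cells above, so it is W.
From (3,5) Alice can move to (3,2), reaching an L position.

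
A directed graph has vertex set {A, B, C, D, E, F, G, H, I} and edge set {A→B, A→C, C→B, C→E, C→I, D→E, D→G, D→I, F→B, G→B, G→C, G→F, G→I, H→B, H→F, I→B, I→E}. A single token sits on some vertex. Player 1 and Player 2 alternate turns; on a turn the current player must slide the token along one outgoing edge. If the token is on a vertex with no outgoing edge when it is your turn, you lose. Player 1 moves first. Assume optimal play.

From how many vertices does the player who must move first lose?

Build the W/L table. Terminal = L. A non-terminal position is W if it has a move to some L; otherwise it is L.
Every edge goes from a vertex to one that appears earlier in the order B, E, I, C, F, H, G, A, D, so processing vertices in that order labels each vertex after all of its successors.
B: no outgoing edge → L
E: no outgoing edge → L
I: reaches L-position E → W
C: reaches L-position E → W
F: reaches L-position B → W
H: reaches L-position B → W
G: reaches L-position B → W
A: reaches L-position B → W
D: reaches L-position E → W
The L vertices are B, E; that is 2 in all.

2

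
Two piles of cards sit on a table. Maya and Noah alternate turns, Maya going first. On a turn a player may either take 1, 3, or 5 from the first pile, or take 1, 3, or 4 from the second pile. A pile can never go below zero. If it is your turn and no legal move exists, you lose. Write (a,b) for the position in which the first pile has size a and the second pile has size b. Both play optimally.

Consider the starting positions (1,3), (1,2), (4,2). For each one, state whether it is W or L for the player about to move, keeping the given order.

Use the standard recursion: the mover loses at a terminal position; elsewhere, the mover wins exactly when some move hands the opponent an L position.
No move ever increases a pile, so every position that can arise here has a ≤ 4 and b ≤ 3; it is enough to label the cells with 0 ≤ a ≤ 4 and 0 ≤ b ≤ 3.
Every move lowers a or b (never raises either), so fill the grid row by row in increasing a, and left to right within a row: each cell's successors are then already labelled.
      b=0  b=1  b=2  b=3
a=0:    L    W    L    W
a=1:    W    L    W    L
a=2:    L    W    L    W
a=3:    W    L    W    L
a=4:    L    W    L    W
Cells with no legal move (terminal, hence L): (0,0).
The remaining L cells, each justified by listing all of its moves:
(0,2): only reaches (0,1)(W), which is W → L
(1,1): only reaches (0,1)(W), (1,0)(W), all W → L
(1,3): only reaches (0,3)(W), (1,2)(W), (1,0)(W), all W → L
(2,0): only reaches (1,0)(W), which is W → L
(2,2): only reaches (1,2)(W), (2,1)(W), all W → L
(3,1): only reaches (2,1)(W), (0,1)(W), (3,0)(W), all W → L
(3,3): only reaches (2,3)(W), (0,3)(W), (3,2)(W), (3,0)(W), all W → L
(4,0): only reaches (3,0)(W), (1,0)(W), all W → L
(4,2): only reaches (3,2)(W), (1,2)(W), (4,1)(W), all W → L
Every other cell has at least one move into one of the L cells above, so it is W.
(1,3): one of the L cells justified above, so L
(1,2): the move to (0,2) reaches an L cell, so W
(4,2): one of the L cells justified above, so L

(1,3): L, (1,2): W, (4,2): L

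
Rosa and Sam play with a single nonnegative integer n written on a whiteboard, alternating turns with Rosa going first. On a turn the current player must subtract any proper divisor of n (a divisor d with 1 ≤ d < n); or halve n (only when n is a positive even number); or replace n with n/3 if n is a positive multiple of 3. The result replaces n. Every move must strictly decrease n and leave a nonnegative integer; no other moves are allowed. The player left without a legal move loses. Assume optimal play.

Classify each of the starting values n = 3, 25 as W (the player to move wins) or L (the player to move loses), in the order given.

3: W, 25: L

Work bottom-up. With no move the player to move loses. Otherwise the position is W if at least one move leads to an L position for the opponent, and L if every move leads to a W.
n=0: no move → L
n=1: no move → L
n=2: can move to 1, which is L ⇒ W
n=3: can move to 1, which is L ⇒ W
n=4: moves to 2(W), 3(W); every one is W ⇒ L
n=5: can move to 4, which is L ⇒ W
n=6: can move to 4, which is L ⇒ W
n=7: the only move is to 6(W), a W ⇒ L
n=8: can move to 4, which is L ⇒ W
n=9: moves to 3(W), 6(W), 8(W); every one is W ⇒ L
n=10: can move to 9, which is L ⇒ W
n=11: the only move is to 10(W), a W ⇒ L
n=12: can move to 4, which is L ⇒ W
n=13: the only move is to 12(W), a W ⇒ L
n=14: can move to 7, which is L ⇒ W
n=15: moves to 5(W), 10(W), 12(W), 14(W); every one is W ⇒ L
n=16: can move to 15, which is L ⇒ W
n=17: the only move is to 16(W), a W ⇒ L
n=18: can move to 9, which is L ⇒ W
n=19: the only move is to 18(W), a W ⇒ L
n=20: can move to 15, which is L ⇒ W
n=21: can move to 7, which is L ⇒ W
n=22: can move to 11, which is L ⇒ W
n=23: the only move is to 22(W), a W ⇒ L
n=24: can move to 23, which is L ⇒ W
n=25: moves to 20(W), 24(W); every one is W ⇒ L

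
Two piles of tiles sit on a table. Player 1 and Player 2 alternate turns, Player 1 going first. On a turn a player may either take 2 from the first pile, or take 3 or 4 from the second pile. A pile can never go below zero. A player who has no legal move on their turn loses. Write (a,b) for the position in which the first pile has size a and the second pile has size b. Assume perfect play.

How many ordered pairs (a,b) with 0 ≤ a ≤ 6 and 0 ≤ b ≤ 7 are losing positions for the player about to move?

25

Use the standard recursion: the mover loses at a terminal position; elsewhere, the mover wins exactly when some move hands the opponent an L position.
Every move lowers a or b (never raises either), so fill the grid row by row in increasing a, and left to right within a row: each cell's successors are then already labelled.
      b=0  b=1  b=2  b=3  b=4  b=5  b=6  b=7
a=0:    L    L    L    W    W    W    W    L
a=1:    L    L    L    W    W    W    W    L
a=2:    W    W    W    L    L    L    W    W
a=3:    W    W    W    L    L    L    W    W
a=4:    L    L    L    W    W    W    W    L
a=5:    L    L    L    W    W    W    W    L
a=6:    W    W    W    L    L    L    W    W
Cells with no legal move (terminal, hence L): (0,0), (0,1), (0,2), (1,0), (1,1), (1,2).
The remaining L cells, each justified by listing all of its moves:
(0,7): moves to (0,4)(W), (0,3)(W); every one is W ⇒ L
(1,7): moves to (1,4)(W), (1,3)(W); every one is W ⇒ L
(2,3): moves to (0,3)(W), (2,0)(W); every one is W ⇒ L
(2,4): moves to (0,4)(W), (2,1)(W), (2,0)(W); every one is W ⇒ L
(2,5): moves to (0,5)(W), (2,2)(W), (2,1)(W); every one is W ⇒ L
(3,3): moves to (1,3)(W), (3,0)(W); every one is W ⇒ L
(3,4): moves to (1,4)(W), (3,1)(W), (3,0)(W); every one is W ⇒ L
(3,5): moves to (1,5)(W), (3,2)(W), (3,1)(W); every one is W ⇒ L
(4,0): the only move is to (2,0)(W), a W ⇒ L
(4,1): the only move is to (2,1)(W), a W ⇒ L
(4,2): the only move is to (2,2)(W), a W ⇒ L
(4,7): moves to (2,7)(W), (4,4)(W), (4,3)(W); every one is W ⇒ L
(5,0): the only move is to (3,0)(W), a W ⇒ L
(5,1): the only move is to (3,1)(W), a W ⇒ L
(5,2): the only move is to (3,2)(W), a W ⇒ L
(5,7): moves to (3,7)(W), (5,4)(W), (5,3)(W); every one is W ⇒ L
(6,3): moves to (4,3)(W), (6,0)(W); every one is W ⇒ L
(6,4): moves to (4,4)(W), (6,1)(W), (6,0)(W); every one is W ⇒ L
(6,5): moves to (4,5)(W), (6,2)(W), (6,1)(W); every one is W ⇒ L
Every other cell has at least one move into one of the L cells above, so it is W.
L cells per row: a=0: 4, a=1: 4, a=2: 3, a=3: 3, a=4: 4, a=5: 4, a=6: 3; total 25.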